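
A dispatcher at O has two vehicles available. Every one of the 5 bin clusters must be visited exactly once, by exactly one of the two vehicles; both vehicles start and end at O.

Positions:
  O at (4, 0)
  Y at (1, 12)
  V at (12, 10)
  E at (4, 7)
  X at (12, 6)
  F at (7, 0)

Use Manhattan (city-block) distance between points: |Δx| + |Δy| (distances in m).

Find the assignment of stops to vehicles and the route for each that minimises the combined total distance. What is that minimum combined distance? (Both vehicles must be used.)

Try each way of splitting the stops between the two vehicles (each non-empty) and, for each split, find the best tour for each vehicle:
  {Y} + {V, E, X, F}: 30 + 36 = 66
  {V} + {Y, E, X, F}: 36 + 46 = 82
  {Y, V} + {E, X, F}: 46 + 30 = 76
  {E} + {Y, V, X, F}: 14 + 46 = 60
  {Y, E} + {V, X, F}: 30 + 36 = 66
  {V, E} + {Y, X, F}: 36 + 46 = 82
  … (15 splits in total)
  {Y, V, E, X} + {F}: 46 + 6 = 52  ← best
Best: vehicle 1 O → E → Y → V → X → O = 46; vehicle 2 O → F → O = 6; combined 52.

Minimum combined distance: 52 m.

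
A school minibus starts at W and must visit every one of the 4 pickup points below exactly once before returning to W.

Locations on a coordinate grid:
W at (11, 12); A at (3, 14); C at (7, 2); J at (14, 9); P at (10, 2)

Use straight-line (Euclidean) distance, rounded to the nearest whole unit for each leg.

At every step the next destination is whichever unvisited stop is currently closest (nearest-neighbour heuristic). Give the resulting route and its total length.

W → [J:4 / A:8 / P:10 / C:11] → J (4)
J → [P:8 / C:10 / A:12] → P (8)
P → [C:3 / A:14] → C (3)
C → [A:13] → A (13)
Return A→W: 8.
Total = 4 + 8 + 3 + 13 + 8 = 36.

36 along W → J → P → C → A → W.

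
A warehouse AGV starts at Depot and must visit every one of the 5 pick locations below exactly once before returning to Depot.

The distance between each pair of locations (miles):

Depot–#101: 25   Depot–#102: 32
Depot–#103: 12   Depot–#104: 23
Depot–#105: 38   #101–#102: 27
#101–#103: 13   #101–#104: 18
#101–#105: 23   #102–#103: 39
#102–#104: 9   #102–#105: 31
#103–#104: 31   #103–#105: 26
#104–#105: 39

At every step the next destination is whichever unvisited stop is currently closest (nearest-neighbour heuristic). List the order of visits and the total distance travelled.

121 miles along Depot → #103 → #101 → #104 → #102 → #105 → Depot.

Depot → [#103:12 / #104:23 / #101:25 / #102:32 / #105:38] → #103 (12)
#103 → [#101:13 / #105:26 / #104:31 / #102:39] → #101 (13)
#101 → [#104:18 / #105:23 / #102:27] → #104 (18)
#104 → [#102:9 / #105:39] → #102 (9)
#102 → [#105:31] → #105 (31)
Return #105→Depot: 38.
Total = 12 + 13 + 18 + 9 + 31 + 38 = 121.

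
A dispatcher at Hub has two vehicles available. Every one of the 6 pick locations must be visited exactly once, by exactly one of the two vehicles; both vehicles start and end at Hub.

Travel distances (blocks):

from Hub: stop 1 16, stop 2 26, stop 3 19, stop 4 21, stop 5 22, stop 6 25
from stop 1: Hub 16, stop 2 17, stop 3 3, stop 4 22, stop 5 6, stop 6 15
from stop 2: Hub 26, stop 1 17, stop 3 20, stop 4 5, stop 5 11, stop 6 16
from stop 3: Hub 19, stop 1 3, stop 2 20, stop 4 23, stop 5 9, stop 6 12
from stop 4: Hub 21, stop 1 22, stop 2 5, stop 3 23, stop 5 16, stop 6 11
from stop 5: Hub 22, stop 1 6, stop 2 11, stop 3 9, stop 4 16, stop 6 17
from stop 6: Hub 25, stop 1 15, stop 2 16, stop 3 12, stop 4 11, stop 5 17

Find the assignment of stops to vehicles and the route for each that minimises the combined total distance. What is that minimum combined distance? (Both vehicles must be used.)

There are 2^5 − 1 = 31 ways to divide the 6 stops into two non-empty groups. For each, the best each vehicle can do is its own shortest tour through its group:
  {stop 1} + {stop 2, stop 3, stop 4, stop 5, stop 6}: 32 + 80 = 112
  {stop 2} + {stop 1, stop 3, stop 4, stop 5, stop 6}: 52 + 75 = 127
  {stop 1, stop 2} + {stop 3, stop 4, stop 5, stop 6}: 59 + 75 = 134
  {stop 3} + {stop 1, stop 2, stop 4, stop 5, stop 6}: 38 + 74 = 112
  {stop 1, stop 3} + {stop 2, stop 4, stop 5, stop 6}: 38 + 74 = 112
  {stop 2, stop 3} + {stop 1, stop 4, stop 5, stop 6}: 65 + 71 = 136
  … (31 splits in total)
Best: vehicle 1 Hub → stop 1 → Hub = 32; vehicle 2 Hub → stop 3 → stop 5 → stop 2 → stop 4 → stop 6 → Hub = 80; combined 112.

112 blocks — the smallest possible combined total.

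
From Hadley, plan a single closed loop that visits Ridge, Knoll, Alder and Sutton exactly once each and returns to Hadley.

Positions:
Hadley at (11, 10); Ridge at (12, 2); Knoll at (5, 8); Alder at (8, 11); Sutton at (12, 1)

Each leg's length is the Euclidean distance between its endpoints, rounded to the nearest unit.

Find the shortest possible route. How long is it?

Shortest round trip = 26.

Hadley → Ridge → Knoll → Alder → Sutton → Hadley: 8+9+4+11+9 = 41
Hadley → Ridge → Knoll → Sutton → Alder → Hadley: 8+9+10+11+3 = 41
Hadley → Ridge → Alder → Knoll → Sutton → Hadley: 8+10+4+10+9 = 41
Hadley → Ridge → Alder → Sutton → Knoll → Hadley: 8+10+11+10+6 = 45
Hadley → Ridge → Sutton → Knoll → Alder → Hadley: 8+1+10+4+3 = 26
Hadley → Ridge → Sutton → Alder → Knoll → Hadley: 8+1+11+4+6 = 30
Hadley → Knoll → Ridge → Alder → Sutton → Hadley: 6+9+10+11+9 = 45
Hadley → Knoll → Ridge → Sutton → Alder → Hadley: 6+9+1+11+3 = 30
Hadley → Knoll → Alder → Ridge → Sutton → Hadley: 6+4+10+1+9 = 30
Hadley → Knoll → Sutton → Ridge → Alder → Hadley: 6+10+1+10+3 = 30
Hadley → Alder → Ridge → Knoll → Sutton → Hadley: 3+10+9+10+9 = 41
Hadley → Alder → Knoll → Ridge → Sutton → Hadley: 3+4+9+1+9 = 26
The minimum is 26.
One optimal route: Hadley → Ridge → Sutton → Knoll → Alder → Hadley (or its reverse).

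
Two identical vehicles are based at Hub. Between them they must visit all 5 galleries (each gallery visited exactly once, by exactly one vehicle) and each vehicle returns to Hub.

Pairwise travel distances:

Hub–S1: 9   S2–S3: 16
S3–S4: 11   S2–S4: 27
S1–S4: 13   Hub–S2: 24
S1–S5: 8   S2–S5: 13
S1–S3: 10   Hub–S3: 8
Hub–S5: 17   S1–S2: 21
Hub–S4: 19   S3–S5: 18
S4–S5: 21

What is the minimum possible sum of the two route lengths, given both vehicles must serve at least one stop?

Try each way of splitting the stops between the two vehicles (each non-empty) and, for each split, find the best tour for each vehicle:
  {S1} + {S2, S3, S4, S5}: 18 + 76 = 94
  {S2} + {S1, S3, S4, S5}: 48 + 57 = 105
  {S1, S2} + {S3, S4, S5}: 54 + 57 = 111
  {S3} + {S1, S2, S4, S5}: 16 + 76 = 92
  {S1, S3} + {S2, S4, S5}: 27 + 76 = 103
  {S2, S3} + {S1, S4, S5}: 48 + 57 = 105
  … (15 splits in total)
Best: vehicle 1 Hub → S3 → Hub = 16; vehicle 2 Hub → S1 → S5 → S2 → S4 → Hub = 76; combined 92.

Minimum combined distance: 92.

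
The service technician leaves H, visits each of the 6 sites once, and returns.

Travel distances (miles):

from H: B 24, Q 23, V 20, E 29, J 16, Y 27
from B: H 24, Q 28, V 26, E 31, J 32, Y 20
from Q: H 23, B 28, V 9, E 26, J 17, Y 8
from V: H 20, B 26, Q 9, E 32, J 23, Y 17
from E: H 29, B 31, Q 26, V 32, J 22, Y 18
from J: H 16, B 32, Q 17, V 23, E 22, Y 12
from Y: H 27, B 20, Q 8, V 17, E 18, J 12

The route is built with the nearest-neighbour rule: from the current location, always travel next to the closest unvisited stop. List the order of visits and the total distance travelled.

Total distance 131 miles via the nearest-neighbour route H → J → Y → Q → V → B → E → H.

From H: distances to unvisited — J=16, V=20, Q=23, B=24, Y=27, E=29. Nearest is J (16).
From J: distances to unvisited — Y=12, Q=17, E=22, V=23, B=32. Nearest is Y (12).
From Y: distances to unvisited — Q=8, V=17, E=18, B=20. Nearest is Q (8).
From Q: distances to unvisited — V=9, E=26, B=28. Nearest is V (9).
From V: distances to unvisited — B=26, E=32. Nearest is B (26).
From B: distances to unvisited — E=31. Nearest is E (31).
Return E→H: 29.
Total = 16 + 12 + 8 + 9 + 26 + 31 + 29 = 131.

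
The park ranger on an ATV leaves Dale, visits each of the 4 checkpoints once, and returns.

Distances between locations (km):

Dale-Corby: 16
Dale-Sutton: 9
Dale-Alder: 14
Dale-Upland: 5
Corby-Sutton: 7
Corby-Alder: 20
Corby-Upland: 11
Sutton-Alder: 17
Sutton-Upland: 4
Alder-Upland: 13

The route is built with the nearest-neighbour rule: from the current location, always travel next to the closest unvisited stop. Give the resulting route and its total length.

Total distance 50 km via the nearest-neighbour route Dale → Upland → Sutton → Corby → Alder → Dale.

Dale → [Upland:5 / Sutton:9 / Alder:14 / Corby:16] → Upland (5)
Upland → [Sutton:4 / Corby:11 / Alder:13] → Sutton (4)
Sutton → [Corby:7 / Alder:17] → Corby (7)
Corby → [Alder:20] → Alder (20)
Return Alder→Dale: 14.
Total = 5 + 4 + 7 + 20 + 14 = 50.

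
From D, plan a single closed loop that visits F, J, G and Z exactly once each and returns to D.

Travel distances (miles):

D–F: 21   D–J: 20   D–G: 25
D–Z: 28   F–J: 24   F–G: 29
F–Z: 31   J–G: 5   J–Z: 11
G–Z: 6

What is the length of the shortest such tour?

D→F→J→G→Z→D: 21+24+5+6+28 = 84
D→F→J→Z→G→D: 21+24+11+6+25 = 87
D→F→G→J→Z→D: 21+29+5+11+28 = 94
D→F→G→Z→J→D: 21+29+6+11+20 = 87
D→F→Z→J→G→D: 21+31+11+5+25 = 93
D→F→Z→G→J→D: 21+31+6+5+20 = 83
D→J→F→G→Z→D: 20+24+29+6+28 = 107
D→J→F→Z→G→D: 20+24+31+6+25 = 106
D→J→G→F→Z→D: 20+5+29+31+28 = 113
D→J→Z→F→G→D: 20+11+31+29+25 = 116
D→G→F→J→Z→D: 25+29+24+11+28 = 117
D→G→J→F→Z→D: 25+5+24+31+28 = 113
The minimum is 83.
One optimal route: D → F → Z → G → J → D (or its reverse).

83 miles — the shortest possible round trip.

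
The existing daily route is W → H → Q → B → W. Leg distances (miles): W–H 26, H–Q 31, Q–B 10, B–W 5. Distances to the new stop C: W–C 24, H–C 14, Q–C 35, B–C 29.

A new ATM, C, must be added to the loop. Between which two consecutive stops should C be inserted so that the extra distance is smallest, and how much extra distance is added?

Minimum extra distance: 12 miles, inserting C between W and H.

Insertion cost between consecutive stops i–j is d(i,C) + d(C,j) − d(i,j):
  between W and H: 24 + 14 − 26 = 12
  between H and Q: 14 + 35 − 31 = 18
  between Q and B: 35 + 29 − 10 = 54
  between B and W: 29 + 24 − 5 = 48
Cheapest insertion is between W and H, adding 12.
New total = 72 + 12 = 84.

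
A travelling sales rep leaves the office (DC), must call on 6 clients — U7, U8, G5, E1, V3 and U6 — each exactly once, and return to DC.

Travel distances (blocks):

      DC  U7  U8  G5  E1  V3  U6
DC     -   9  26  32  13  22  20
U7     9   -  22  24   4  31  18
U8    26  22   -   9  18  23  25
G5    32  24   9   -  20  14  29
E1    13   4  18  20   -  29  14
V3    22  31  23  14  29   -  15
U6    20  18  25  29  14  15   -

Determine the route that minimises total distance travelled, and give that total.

DC-U7-U8-G5-E1-V3-U6-DC: 9+22+9+20+29+15+20 = 124
DC-U7-U8-G5-E1-U6-V3-DC: 9+22+9+20+14+15+22 = 111
DC-U7-U8-G5-V3-E1-U6-DC: 9+22+9+14+29+14+20 = 117
DC-U7-U8-G5-V3-U6-E1-DC: 9+22+9+14+15+14+13 = 96
DC-U7-U8-G5-U6-E1-V3-DC: 9+22+9+29+14+29+22 = 134
DC-U7-U8-G5-U6-V3-E1-DC: 9+22+9+29+15+29+13 = 126
DC-U7-U8-E1-G5-V3-U6-DC: 9+22+18+20+14+15+20 = 118
DC-U7-U8-E1-G5-U6-V3-DC: 9+22+18+20+29+15+22 = 135
… (352 more)
DC-U7-E1-U8-G5-V3-U6-DC: 9+4+18+9+14+15+20 = 89  ← best
The minimum is 89.
One optimal route: DC → U7 → E1 → U8 → G5 → V3 → U6 → DC (or its reverse).

89 blocks — the shortest possible round trip.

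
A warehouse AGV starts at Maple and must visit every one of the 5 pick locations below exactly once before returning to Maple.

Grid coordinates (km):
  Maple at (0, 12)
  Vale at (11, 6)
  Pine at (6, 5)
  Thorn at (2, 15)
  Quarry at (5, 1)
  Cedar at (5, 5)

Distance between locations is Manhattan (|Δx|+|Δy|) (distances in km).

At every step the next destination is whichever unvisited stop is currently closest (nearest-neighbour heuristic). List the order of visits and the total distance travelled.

Total distance 52 km via the nearest-neighbour route Maple → Thorn → Cedar → Pine → Quarry → Vale → Maple.

Maple → [Thorn:5 / Cedar:12 / Pine:13 / Quarry:16 / Vale:17] → Thorn (5)
Thorn → [Cedar:13 / Pine:14 / Quarry:17 / Vale:18] → Cedar (13)
Cedar → [Pine:1 / Quarry:4 / Vale:7] → Pine (1)
Pine → [Quarry:5 / Vale:6] → Quarry (5)
Quarry → [Vale:11] → Vale (11)
Return Vale→Maple: 17.
Total = 5 + 13 + 1 + 5 + 11 + 17 = 52.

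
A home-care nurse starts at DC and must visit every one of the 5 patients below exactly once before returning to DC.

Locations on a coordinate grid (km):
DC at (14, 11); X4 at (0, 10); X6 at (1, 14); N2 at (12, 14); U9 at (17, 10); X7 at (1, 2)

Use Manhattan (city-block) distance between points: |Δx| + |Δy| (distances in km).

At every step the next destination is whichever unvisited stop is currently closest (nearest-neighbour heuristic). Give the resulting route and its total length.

At DC the remaining stops are U9 4, N2 5, X4 15, X6 16, X7 22; go to U9.
At U9 the remaining stops are N2 9, X4 17, X6 20, X7 24; go to N2.
At N2 the remaining stops are X6 11, X4 16, X7 23; go to X6.
At X6 the remaining stops are X4 5, X7 12; go to X4.
At X4 the remaining stops are X7 9; go to X7.
Return X7→DC: 22.
Total = 4 + 9 + 11 + 5 + 9 + 22 = 60.

Nearest-neighbour total = 60 km; route DC → U9 → N2 → X6 → X4 → X7 → DC.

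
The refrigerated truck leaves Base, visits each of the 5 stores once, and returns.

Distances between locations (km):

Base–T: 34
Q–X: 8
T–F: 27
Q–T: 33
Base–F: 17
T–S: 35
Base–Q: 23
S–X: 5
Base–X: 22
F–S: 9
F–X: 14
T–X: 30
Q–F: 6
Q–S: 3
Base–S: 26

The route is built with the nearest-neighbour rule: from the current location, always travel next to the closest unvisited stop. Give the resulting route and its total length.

From Base: distances to unvisited — F=17, X=22, Q=23, S=26, T=34. Nearest is F (17).
From F: distances to unvisited — Q=6, S=9, X=14, T=27. Nearest is Q (6).
From Q: distances to unvisited — S=3, X=8, T=33. Nearest is S (3).
From S: distances to unvisited — X=5, T=35. Nearest is X (5).
From X: distances to unvisited — T=30. Nearest is T (30).
Return T→Base: 34.
Total = 17 + 6 + 3 + 5 + 30 + 34 = 95.

95 km along Base → F → Q → S → X → T → Base.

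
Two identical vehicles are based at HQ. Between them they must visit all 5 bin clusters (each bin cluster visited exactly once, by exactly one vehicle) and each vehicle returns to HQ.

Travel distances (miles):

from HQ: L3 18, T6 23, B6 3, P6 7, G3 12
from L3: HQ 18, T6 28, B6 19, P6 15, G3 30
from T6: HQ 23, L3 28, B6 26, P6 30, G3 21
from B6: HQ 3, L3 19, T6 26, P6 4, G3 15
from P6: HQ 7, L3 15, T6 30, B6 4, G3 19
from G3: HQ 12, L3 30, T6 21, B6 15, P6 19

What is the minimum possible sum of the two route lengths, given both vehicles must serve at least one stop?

Check every non-empty split of the stops between the two vehicles; for each half take its own optimal tour:
  {L3} + {T6, B6, P6, G3}: 36 + 70 = 106
  {T6} + {L3, B6, P6, G3}: 46 + 64 = 110
  {L3, T6} + {B6, P6, G3}: 69 + 38 = 107
  {B6} + {L3, T6, P6, G3}: 6 + 83 = 89
  {L3, B6} + {T6, P6, G3}: 40 + 70 = 110
  {T6, B6} + {L3, P6, G3}: 52 + 64 = 116
  … (15 splits in total)
Best: vehicle 1 HQ → B6 → HQ = 6; vehicle 2 HQ → P6 → L3 → T6 → G3 → HQ = 83; combined 89.

Minimum combined distance: 89 miles.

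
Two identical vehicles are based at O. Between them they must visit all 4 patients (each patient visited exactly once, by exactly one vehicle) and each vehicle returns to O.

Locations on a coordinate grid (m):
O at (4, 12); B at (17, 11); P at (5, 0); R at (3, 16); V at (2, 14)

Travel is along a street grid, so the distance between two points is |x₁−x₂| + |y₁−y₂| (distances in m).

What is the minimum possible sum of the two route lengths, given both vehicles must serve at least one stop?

There are 2^3 − 1 = 7 ways to divide the 4 stops into two non-empty groups. For each, the best each vehicle can do is its own shortest tour through its group:
  {B} + {P, R, V}: 28 + 38 = 66
  {P} + {B, R, V}: 26 + 40 = 66
  {B, P} + {R, V}: 50 + 12 = 62
  {R} + {B, P, V}: 10 + 58 = 68
  {B, R} + {P, V}: 38 + 34 = 72
  {P, R} + {B, V}: 36 + 36 = 72
  … (7 splits in total)
Best: vehicle 1 O → B → P → O = 50; vehicle 2 O → R → V → O = 12; combined 62.

62 m — the smallest possible combined total.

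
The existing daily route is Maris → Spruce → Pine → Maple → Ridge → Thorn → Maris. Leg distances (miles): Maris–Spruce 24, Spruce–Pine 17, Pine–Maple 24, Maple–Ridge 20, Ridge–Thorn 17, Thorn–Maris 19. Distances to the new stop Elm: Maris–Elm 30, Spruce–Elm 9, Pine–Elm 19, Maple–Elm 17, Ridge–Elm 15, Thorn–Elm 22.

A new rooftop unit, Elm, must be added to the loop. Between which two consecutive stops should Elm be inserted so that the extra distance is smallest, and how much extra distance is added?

Insertion cost between consecutive stops i–j is d(i,Elm) + d(Elm,j) − d(i,j):
  between Maris and Spruce: 30 + 9 − 24 = 15
  between Spruce and Pine: 9 + 19 − 17 = 11
  between Pine and Maple: 19 + 17 − 24 = 12
  between Maple and Ridge: 17 + 15 − 20 = 12
  between Ridge and Thorn: 15 + 22 − 17 = 20
  between Thorn and Maris: 22 + 30 − 19 = 33
Cheapest insertion is between Spruce and Pine, adding 11.
New total = 121 + 11 = 132.

Minimum extra distance: 11 miles, inserting Elm between Spruce and Pine.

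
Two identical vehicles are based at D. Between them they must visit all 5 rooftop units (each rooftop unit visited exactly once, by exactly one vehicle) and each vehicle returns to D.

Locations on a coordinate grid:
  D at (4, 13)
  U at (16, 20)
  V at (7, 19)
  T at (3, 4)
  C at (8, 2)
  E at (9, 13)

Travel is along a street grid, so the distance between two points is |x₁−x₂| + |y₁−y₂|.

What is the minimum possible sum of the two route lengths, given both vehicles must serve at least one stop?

Minimum combined distance: 70.

Try each way of splitting the stops between the two vehicles (each non-empty) and, for each split, find the best tour for each vehicle:
  {U} + {V, T, C, E}: 38 + 46 = 84
  {V} + {U, T, C, E}: 18 + 62 = 80
  {U, V} + {T, C, E}: 38 + 34 = 72
  {T} + {U, V, C, E}: 20 + 60 = 80
  {U, T} + {V, C, E}: 58 + 44 = 102
  {V, T} + {U, C, E}: 38 + 60 = 98
  … (15 splits in total)
  {T, C} + {U, V, E}: 32 + 38 = 70  ← best
Best: vehicle 1 D → T → C → D = 32; vehicle 2 D → V → U → E → D = 38; combined 70.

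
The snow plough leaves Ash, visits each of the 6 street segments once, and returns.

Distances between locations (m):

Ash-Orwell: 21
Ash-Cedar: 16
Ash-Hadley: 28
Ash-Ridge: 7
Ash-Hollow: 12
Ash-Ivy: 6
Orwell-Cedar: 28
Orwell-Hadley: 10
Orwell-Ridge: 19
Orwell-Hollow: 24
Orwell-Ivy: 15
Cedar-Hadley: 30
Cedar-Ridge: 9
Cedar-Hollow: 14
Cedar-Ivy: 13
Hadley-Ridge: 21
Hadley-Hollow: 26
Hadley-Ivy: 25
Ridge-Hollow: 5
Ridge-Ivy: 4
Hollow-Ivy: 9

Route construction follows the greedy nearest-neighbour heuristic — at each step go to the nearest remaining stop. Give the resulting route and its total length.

At Ash the remaining stops are Ivy 6, Ridge 7, Hollow 12, Cedar 16, Orwell 21, Hadley 28; go to Ivy.
At Ivy the remaining stops are Ridge 4, Hollow 9, Cedar 13, Orwell 15, Hadley 25; go to Ridge.
At Ridge the remaining stops are Hollow 5, Cedar 9, Orwell 19, Hadley 21; go to Hollow.
At Hollow the remaining stops are Cedar 14, Orwell 24, Hadley 26; go to Cedar.
At Cedar the remaining stops are Orwell 28, Hadley 30; go to Orwell.
At Orwell the remaining stops are Hadley 10; go to Hadley.
Return Hadley→Ash: 28.
Total = 6 + 4 + 5 + 14 + 28 + 10 + 28 = 95.

Total distance 95 m via the nearest-neighbour route Ash → Ivy → Ridge → Hollow → Cedar → Orwell → Hadley → Ash.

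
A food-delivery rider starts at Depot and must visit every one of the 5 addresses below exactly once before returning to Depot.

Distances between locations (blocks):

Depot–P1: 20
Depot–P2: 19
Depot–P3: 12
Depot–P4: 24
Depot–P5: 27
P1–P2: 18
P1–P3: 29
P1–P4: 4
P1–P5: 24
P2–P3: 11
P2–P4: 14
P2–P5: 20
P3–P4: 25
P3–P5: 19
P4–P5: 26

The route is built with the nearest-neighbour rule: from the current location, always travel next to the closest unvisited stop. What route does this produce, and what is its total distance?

Total distance 92 blocks via the nearest-neighbour route Depot → P3 → P2 → P4 → P1 → P5 → Depot.

From Depot: distances to unvisited — P3=12, P2=19, P1=20, P4=24, P5=27. Nearest is P3 (12).
From P3: distances to unvisited — P2=11, P5=19, P4=25, P1=29. Nearest is P2 (11).
From P2: distances to unvisited — P4=14, P1=18, P5=20. Nearest is P4 (14).
From P4: distances to unvisited — P1=4, P5=26. Nearest is P1 (4).
From P1: distances to unvisited — P5=24. Nearest is P5 (24).
Return P5→Depot: 27.
Total = 12 + 11 + 14 + 4 + 24 + 27 = 92.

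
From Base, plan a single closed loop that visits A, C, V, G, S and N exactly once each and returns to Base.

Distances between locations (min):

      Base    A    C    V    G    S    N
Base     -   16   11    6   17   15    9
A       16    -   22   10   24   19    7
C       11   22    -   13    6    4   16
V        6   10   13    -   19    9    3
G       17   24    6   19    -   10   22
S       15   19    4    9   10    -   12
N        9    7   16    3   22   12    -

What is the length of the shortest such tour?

Base → A → C → V → G → S → N → Base: 16+22+13+19+10+12+9 = 101
Base → A → C → V → G → N → S → Base: 16+22+13+19+22+12+15 = 119
Base → A → C → V → S → G → N → Base: 16+22+13+9+10+22+9 = 101
Base → A → C → V → S → N → G → Base: 16+22+13+9+12+22+17 = 111
Base → A → C → V → N → G → S → Base: 16+22+13+3+22+10+15 = 101
Base → A → C → V → N → S → G → Base: 16+22+13+3+12+10+17 = 93
Base → A → C → G → V → S → N → Base: 16+22+6+19+9+12+9 = 93
Base → A → C → G → V → N → S → Base: 16+22+6+19+3+12+15 = 93
… (352 more)
Base → A → N → V → S → C → G → Base: 16+7+3+9+4+6+17 = 62  ← best
The minimum is 62.
One optimal route: Base → A → N → V → S → C → G → Base (or its reverse).

Minimum total distance: 62 min.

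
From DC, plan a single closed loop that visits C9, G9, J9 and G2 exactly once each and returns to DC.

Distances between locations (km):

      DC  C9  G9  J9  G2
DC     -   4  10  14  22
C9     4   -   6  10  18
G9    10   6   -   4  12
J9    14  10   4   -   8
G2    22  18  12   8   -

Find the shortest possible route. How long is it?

DC-C9-G9-J9-G2-DC: 4+6+4+8+22 = 44
DC-C9-G9-G2-J9-DC: 4+6+12+8+14 = 44
DC-C9-J9-G9-G2-DC: 4+10+4+12+22 = 52
DC-C9-J9-G2-G9-DC: 4+10+8+12+10 = 44
DC-C9-G2-G9-J9-DC: 4+18+12+4+14 = 52
DC-C9-G2-J9-G9-DC: 4+18+8+4+10 = 44
DC-G9-C9-J9-G2-DC: 10+6+10+8+22 = 56
DC-G9-C9-G2-J9-DC: 10+6+18+8+14 = 56
DC-G9-J9-C9-G2-DC: 10+4+10+18+22 = 64
DC-G9-G2-C9-J9-DC: 10+12+18+10+14 = 64
DC-J9-C9-G9-G2-DC: 14+10+6+12+22 = 64
DC-J9-G9-C9-G2-DC: 14+4+6+18+22 = 64
The minimum is 44.
One optimal route: DC → C9 → G9 → J9 → G2 → DC (or its reverse).

44 km — the shortest possible round trip.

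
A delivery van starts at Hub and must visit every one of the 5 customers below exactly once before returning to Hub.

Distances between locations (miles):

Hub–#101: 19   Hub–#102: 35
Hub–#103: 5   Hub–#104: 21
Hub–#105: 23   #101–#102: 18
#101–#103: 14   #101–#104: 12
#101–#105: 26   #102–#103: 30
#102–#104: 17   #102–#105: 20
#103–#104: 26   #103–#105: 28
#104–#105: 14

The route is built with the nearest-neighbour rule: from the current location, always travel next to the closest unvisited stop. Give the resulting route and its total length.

Hub → [#103:5 / #101:19 / #104:21 / #105:23 / #102:35] → #103 (5)
#103 → [#101:14 / #104:26 / #105:28 / #102:30] → #101 (14)
#101 → [#104:12 / #102:18 / #105:26] → #104 (12)
#104 → [#105:14 / #102:17] → #105 (14)
#105 → [#102:20] → #102 (20)
Return #102→Hub: 35.
Total = 5 + 14 + 12 + 14 + 20 + 35 = 100.

100 miles along Hub → #103 → #101 → #104 → #105 → #102 → Hub.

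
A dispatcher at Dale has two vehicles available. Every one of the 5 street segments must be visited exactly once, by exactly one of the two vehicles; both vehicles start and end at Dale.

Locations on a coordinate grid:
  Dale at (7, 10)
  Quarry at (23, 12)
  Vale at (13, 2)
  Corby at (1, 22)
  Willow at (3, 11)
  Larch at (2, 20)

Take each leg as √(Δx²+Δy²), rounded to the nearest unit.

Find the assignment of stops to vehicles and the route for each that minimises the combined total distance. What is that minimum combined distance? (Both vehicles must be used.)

There are 2^4 − 1 = 15 ways to divide the 5 stops into two non-empty groups. For each, the best each vehicle can do is its own shortest tour through its group:
  {Quarry} + {Vale, Corby, Willow, Larch}: 32 + 47 = 79
  {Vale} + {Quarry, Corby, Willow, Larch}: 20 + 55 = 75
  {Quarry, Vale} + {Corby, Willow, Larch}: 40 + 28 = 68
  {Corby} + {Quarry, Vale, Willow, Larch}: 26 + 59 = 85
  {Quarry, Corby} + {Vale, Willow, Larch}: 53 + 43 = 96
  {Vale, Corby} + {Quarry, Willow, Larch}: 46 + 51 = 97
  … (15 splits in total)
Best: vehicle 1 Dale → Quarry → Vale → Dale = 40; vehicle 2 Dale → Corby → Larch → Willow → Dale = 28; combined 68.

68 — the smallest possible combined total.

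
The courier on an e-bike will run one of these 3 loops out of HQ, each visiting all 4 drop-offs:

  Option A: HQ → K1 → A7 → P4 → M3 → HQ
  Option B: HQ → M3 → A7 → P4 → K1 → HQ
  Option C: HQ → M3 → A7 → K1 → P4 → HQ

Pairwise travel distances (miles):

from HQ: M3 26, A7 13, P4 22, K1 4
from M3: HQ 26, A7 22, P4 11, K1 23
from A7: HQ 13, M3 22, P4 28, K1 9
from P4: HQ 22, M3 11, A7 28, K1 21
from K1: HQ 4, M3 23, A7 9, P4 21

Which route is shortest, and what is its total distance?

Shortest is Option A, total 78 miles.

Option A: 4 + 9 + 28 + 11 + 26 = 78
Option B: 26 + 22 + 28 + 21 + 4 = 101
Option C: 26 + 22 + 9 + 21 + 22 = 100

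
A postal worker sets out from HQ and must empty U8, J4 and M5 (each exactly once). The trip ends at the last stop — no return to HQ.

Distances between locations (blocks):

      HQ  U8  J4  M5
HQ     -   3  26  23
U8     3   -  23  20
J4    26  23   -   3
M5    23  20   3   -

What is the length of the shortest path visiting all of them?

There are 3! = 6 possible orderings.
HQ→U8→J4→M5: 3+23+3 = 29
HQ→U8→M5→J4: 3+20+3 = 26
HQ→J4→U8→M5: 26+23+20 = 69
HQ→J4→M5→U8: 26+3+20 = 49
HQ→M5→U8→J4: 23+20+23 = 66
HQ→M5→J4→U8: 23+3+23 = 49
The minimum is 26.
One shortest path: HQ → U8 → M5 → J4.

Shortest open route: 26 blocks.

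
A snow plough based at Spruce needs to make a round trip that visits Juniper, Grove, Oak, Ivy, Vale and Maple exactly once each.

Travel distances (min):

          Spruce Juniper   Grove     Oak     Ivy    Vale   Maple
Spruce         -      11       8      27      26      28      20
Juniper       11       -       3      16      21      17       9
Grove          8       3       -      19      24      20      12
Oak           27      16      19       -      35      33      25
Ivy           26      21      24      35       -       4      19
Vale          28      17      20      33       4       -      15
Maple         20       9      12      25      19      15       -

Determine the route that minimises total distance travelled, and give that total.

97 min — the shortest possible round trip.

There are 360 distinct closed tours to check (reversals are equivalent).
Spruce-Juniper-Grove-Oak-Ivy-Vale-Maple-Spruce: 11+3+19+35+4+15+20 = 107
Spruce-Juniper-Grove-Oak-Ivy-Maple-Vale-Spruce: 11+3+19+35+19+15+28 = 130
Spruce-Juniper-Grove-Oak-Vale-Ivy-Maple-Spruce: 11+3+19+33+4+19+20 = 109
Spruce-Juniper-Grove-Oak-Vale-Maple-Ivy-Spruce: 11+3+19+33+15+19+26 = 126
Spruce-Juniper-Grove-Oak-Maple-Ivy-Vale-Spruce: 11+3+19+25+19+4+28 = 109
Spruce-Juniper-Grove-Oak-Maple-Vale-Ivy-Spruce: 11+3+19+25+15+4+26 = 103
Spruce-Juniper-Grove-Ivy-Oak-Vale-Maple-Spruce: 11+3+24+35+33+15+20 = 141
Spruce-Juniper-Grove-Ivy-Oak-Maple-Vale-Spruce: 11+3+24+35+25+15+28 = 141
… (352 more)
Spruce-Grove-Juniper-Oak-Maple-Vale-Ivy-Spruce: 8+3+16+25+15+4+26 = 97  ← best
The minimum is 97.
One optimal route: Spruce → Grove → Juniper → Oak → Maple → Vale → Ivy → Spruce (or its reverse).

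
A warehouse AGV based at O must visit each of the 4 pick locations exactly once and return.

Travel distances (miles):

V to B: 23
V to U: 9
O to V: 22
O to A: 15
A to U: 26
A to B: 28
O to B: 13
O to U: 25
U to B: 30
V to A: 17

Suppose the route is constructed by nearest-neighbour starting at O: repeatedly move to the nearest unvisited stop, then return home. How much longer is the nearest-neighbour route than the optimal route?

From O: B=13, A=15, V=22, U=25 → choose B (13).
From B: V=23, A=28, U=30 → choose V (23).
From V: U=9, A=17 → choose U (9).
From U: A=26 → choose A (26).
NN route O → B → V → U → A → O costs 86.
Optimal: O → A → V → U → B → O costs 84 (by enumerating all 12 distinct tours).
Excess = 86 − 84 = 2.

The nearest-neighbour route is 2 miles longer than optimal.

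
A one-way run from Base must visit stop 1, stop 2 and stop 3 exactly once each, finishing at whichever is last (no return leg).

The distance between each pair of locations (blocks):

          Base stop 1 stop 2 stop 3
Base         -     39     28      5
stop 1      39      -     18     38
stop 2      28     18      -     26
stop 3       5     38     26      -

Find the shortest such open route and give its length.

49 blocks — the minimum one-way total.

There are 3! = 6 possible orderings.
Base→stop 1→stop 2→stop 3: 39+18+26 = 83
Base→stop 1→stop 3→stop 2: 39+38+26 = 103
Base→stop 2→stop 1→stop 3: 28+18+38 = 84
Base→stop 2→stop 3→stop 1: 28+26+38 = 92
Base→stop 3→stop 1→stop 2: 5+38+18 = 61
Base→stop 3→stop 2→stop 1: 5+26+18 = 49
The minimum is 49.
One shortest path: Base → stop 3 → stop 2 → stop 1.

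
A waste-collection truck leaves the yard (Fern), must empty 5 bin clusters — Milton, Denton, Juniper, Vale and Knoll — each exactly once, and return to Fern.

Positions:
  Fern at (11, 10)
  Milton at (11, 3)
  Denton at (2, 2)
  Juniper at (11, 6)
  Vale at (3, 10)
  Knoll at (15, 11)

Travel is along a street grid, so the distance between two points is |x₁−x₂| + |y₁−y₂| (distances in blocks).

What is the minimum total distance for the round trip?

Fern→Milton→Denton→Juniper→Vale→Knoll→Fern: 7+10+13+12+13+5 = 60
Fern→Milton→Denton→Juniper→Knoll→Vale→Fern: 7+10+13+9+13+8 = 60
Fern→Milton→Denton→Vale→Juniper→Knoll→Fern: 7+10+9+12+9+5 = 52
Fern→Milton→Denton→Vale→Knoll→Juniper→Fern: 7+10+9+13+9+4 = 52
Fern→Milton→Denton→Knoll→Juniper→Vale→Fern: 7+10+22+9+12+8 = 68
Fern→Milton→Denton→Knoll→Vale→Juniper→Fern: 7+10+22+13+12+4 = 68
Fern→Milton→Juniper→Denton→Vale→Knoll→Fern: 7+3+13+9+13+5 = 50
Fern→Milton→Juniper→Denton→Knoll→Vale→Fern: 7+3+13+22+13+8 = 66
Fern→Milton→Juniper→Vale→Denton→Knoll→Fern: 7+3+12+9+22+5 = 58
Fern→Milton→Juniper→Vale→Knoll→Denton→Fern: 7+3+12+13+22+17 = 74
Fern→Milton→Juniper→Knoll→Denton→Vale→Fern: 7+3+9+22+9+8 = 58
Fern→Milton→Juniper→Knoll→Vale→Denton→Fern: 7+3+9+13+9+17 = 58
Fern→Milton→Vale→Denton→Juniper→Knoll→Fern: 7+15+9+13+9+5 = 58
Fern→Milton→Vale→Denton→Knoll→Juniper→Fern: 7+15+9+22+9+4 = 66
… (46 more)
Fern→Juniper→Milton→Denton→Vale→Knoll→Fern: 4+3+10+9+13+5 = 44  ← best
The minimum is 44.
One optimal route: Fern → Juniper → Milton → Denton → Vale → Knoll → Fern (or its reverse).

44 blocks — the shortest possible round trip.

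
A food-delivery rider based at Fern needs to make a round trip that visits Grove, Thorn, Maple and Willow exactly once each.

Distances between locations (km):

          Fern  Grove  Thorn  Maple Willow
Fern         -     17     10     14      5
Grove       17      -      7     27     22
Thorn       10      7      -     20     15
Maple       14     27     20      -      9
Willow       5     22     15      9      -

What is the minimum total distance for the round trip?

With 4 stops there are 4!/2 = 12 distinct round trips (a route and its reverse cost the same).
Fern→Grove→Thorn→Maple→Willow→Fern: 17+7+20+9+5 = 58
Fern→Grove→Thorn→Willow→Maple→Fern: 17+7+15+9+14 = 62
Fern→Grove→Maple→Thorn→Willow→Fern: 17+27+20+15+5 = 84
Fern→Grove→Maple→Willow→Thorn→Fern: 17+27+9+15+10 = 78
Fern→Grove→Willow→Thorn→Maple→Fern: 17+22+15+20+14 = 88
Fern→Grove→Willow→Maple→Thorn→Fern: 17+22+9+20+10 = 78
Fern→Thorn→Grove→Maple→Willow→Fern: 10+7+27+9+5 = 58
Fern→Thorn→Grove→Willow→Maple→Fern: 10+7+22+9+14 = 62
Fern→Thorn→Maple→Grove→Willow→Fern: 10+20+27+22+5 = 84
Fern→Thorn→Willow→Grove→Maple→Fern: 10+15+22+27+14 = 88
Fern→Maple→Grove→Thorn→Willow→Fern: 14+27+7+15+5 = 68
Fern→Maple→Thorn→Grove→Willow→Fern: 14+20+7+22+5 = 68
The minimum is 58.
One optimal route: Fern → Grove → Thorn → Maple → Willow → Fern (or its reverse).

Shortest round trip = 58 km.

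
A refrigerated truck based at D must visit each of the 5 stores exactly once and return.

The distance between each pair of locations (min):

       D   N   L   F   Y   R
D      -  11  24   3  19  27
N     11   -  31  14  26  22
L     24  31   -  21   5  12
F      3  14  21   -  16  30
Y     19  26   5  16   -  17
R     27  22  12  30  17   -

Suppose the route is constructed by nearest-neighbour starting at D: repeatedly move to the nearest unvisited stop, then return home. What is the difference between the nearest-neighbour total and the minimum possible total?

Excess over optimum: 6 min.

From D: F=3, N=11, Y=19, L=24, R=27 → choose F (3).
From F: N=14, Y=16, L=21, R=30 → choose N (14).
From N: R=22, Y=26, L=31 → choose R (22).
From R: L=12, Y=17 → choose L (12).
From L: Y=5 → choose Y (5).
NN route D → F → N → R → L → Y → D costs 75.
Optimal: D → N → R → L → Y → F → D costs 69 (by enumerating all 60 distinct tours).
Excess = 75 − 69 = 6.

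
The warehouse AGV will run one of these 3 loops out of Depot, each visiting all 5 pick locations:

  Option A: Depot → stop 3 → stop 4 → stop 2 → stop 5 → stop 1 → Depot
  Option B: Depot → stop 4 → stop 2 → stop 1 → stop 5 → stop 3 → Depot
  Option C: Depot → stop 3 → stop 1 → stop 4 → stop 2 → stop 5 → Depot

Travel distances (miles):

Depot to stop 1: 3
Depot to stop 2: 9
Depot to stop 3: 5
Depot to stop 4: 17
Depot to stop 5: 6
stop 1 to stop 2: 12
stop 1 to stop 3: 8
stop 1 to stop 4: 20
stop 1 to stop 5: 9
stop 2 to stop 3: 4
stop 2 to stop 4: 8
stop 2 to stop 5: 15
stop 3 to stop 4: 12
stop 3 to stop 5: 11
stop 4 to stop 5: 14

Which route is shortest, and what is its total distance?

52 miles — Option A is the shortest.

Option A: 5 + 12 + 8 + 15 + 9 + 3 = 52
Option B: 17 + 8 + 12 + 9 + 11 + 5 = 62
Option C: 5 + 8 + 20 + 8 + 15 + 6 = 62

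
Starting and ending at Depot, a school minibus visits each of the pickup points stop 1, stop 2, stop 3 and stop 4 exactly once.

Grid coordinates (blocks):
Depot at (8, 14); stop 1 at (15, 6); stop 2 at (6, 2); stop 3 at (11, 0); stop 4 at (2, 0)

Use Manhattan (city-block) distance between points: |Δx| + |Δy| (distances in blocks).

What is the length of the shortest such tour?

There are 12 distinct closed tours to check (reversals are equivalent).
Depot-stop 1-stop 2-stop 3-stop 4-Depot: 15+13+7+9+20 = 64
Depot-stop 1-stop 2-stop 4-stop 3-Depot: 15+13+6+9+17 = 60
Depot-stop 1-stop 3-stop 2-stop 4-Depot: 15+10+7+6+20 = 58
Depot-stop 1-stop 3-stop 4-stop 2-Depot: 15+10+9+6+14 = 54
Depot-stop 1-stop 4-stop 2-stop 3-Depot: 15+19+6+7+17 = 64
Depot-stop 1-stop 4-stop 3-stop 2-Depot: 15+19+9+7+14 = 64
Depot-stop 2-stop 1-stop 3-stop 4-Depot: 14+13+10+9+20 = 66
Depot-stop 2-stop 1-stop 4-stop 3-Depot: 14+13+19+9+17 = 72
Depot-stop 2-stop 3-stop 1-stop 4-Depot: 14+7+10+19+20 = 70
Depot-stop 2-stop 4-stop 1-stop 3-Depot: 14+6+19+10+17 = 66
Depot-stop 3-stop 1-stop 2-stop 4-Depot: 17+10+13+6+20 = 66
Depot-stop 3-stop 2-stop 1-stop 4-Depot: 17+7+13+19+20 = 76
The minimum is 54.
One optimal route: Depot → stop 1 → stop 3 → stop 4 → stop 2 → Depot (or its reverse).

Minimum total distance: 54 blocks.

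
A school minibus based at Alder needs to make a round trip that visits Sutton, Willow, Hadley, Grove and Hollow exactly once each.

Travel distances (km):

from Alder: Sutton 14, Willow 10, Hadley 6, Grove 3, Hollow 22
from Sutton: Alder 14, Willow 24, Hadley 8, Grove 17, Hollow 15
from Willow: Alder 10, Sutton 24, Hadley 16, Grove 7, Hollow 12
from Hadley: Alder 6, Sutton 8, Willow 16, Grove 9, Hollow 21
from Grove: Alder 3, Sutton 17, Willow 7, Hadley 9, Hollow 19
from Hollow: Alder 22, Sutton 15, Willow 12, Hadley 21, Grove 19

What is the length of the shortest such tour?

51 km — the shortest possible round trip.

With 5 stops there are 5!/2 = 60 distinct round trips (a route and its reverse cost the same).
Alder→Sutton→Willow→Hadley→Grove→Hollow→Alder: 14+24+16+9+19+22 = 104
Alder→Sutton→Willow→Hadley→Hollow→Grove→Alder: 14+24+16+21+19+3 = 97
Alder→Sutton→Willow→Grove→Hadley→Hollow→Alder: 14+24+7+9+21+22 = 97
Alder→Sutton→Willow→Grove→Hollow→Hadley→Alder: 14+24+7+19+21+6 = 91
Alder→Sutton→Willow→Hollow→Hadley→Grove→Alder: 14+24+12+21+9+3 = 83
Alder→Sutton→Willow→Hollow→Grove→Hadley→Alder: 14+24+12+19+9+6 = 84
Alder→Sutton→Hadley→Willow→Grove→Hollow→Alder: 14+8+16+7+19+22 = 86
Alder→Sutton→Hadley→Willow→Hollow→Grove→Alder: 14+8+16+12+19+3 = 72
Alder→Sutton→Hadley→Grove→Willow→Hollow→Alder: 14+8+9+7+12+22 = 72
Alder→Sutton→Hadley→Grove→Hollow→Willow→Alder: 14+8+9+19+12+10 = 72
Alder→Sutton→Hadley→Hollow→Willow→Grove→Alder: 14+8+21+12+7+3 = 65
Alder→Sutton→Hadley→Hollow→Grove→Willow→Alder: 14+8+21+19+7+10 = 79
Alder→Sutton→Grove→Willow→Hadley→Hollow→Alder: 14+17+7+16+21+22 = 97
Alder→Sutton→Grove→Willow→Hollow→Hadley→Alder: 14+17+7+12+21+6 = 77
… (46 more)
Alder→Hadley→Sutton→Hollow→Willow→Grove→Alder: 6+8+15+12+7+3 = 51  ← best
The minimum is 51.
One optimal route: Alder → Hadley → Sutton → Hollow → Willow → Grove → Alder (or its reverse).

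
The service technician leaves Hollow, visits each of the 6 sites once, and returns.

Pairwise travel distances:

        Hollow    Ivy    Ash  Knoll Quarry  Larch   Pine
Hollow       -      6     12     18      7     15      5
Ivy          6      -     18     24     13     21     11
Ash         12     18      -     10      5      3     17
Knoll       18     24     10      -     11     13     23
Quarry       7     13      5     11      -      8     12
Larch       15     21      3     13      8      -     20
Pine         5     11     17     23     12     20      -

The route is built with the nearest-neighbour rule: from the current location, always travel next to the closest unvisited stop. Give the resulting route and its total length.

Nearest-neighbour total = 68; route Hollow → Pine → Ivy → Quarry → Ash → Larch → Knoll → Hollow.

Hollow → [Pine:5 / Ivy:6 / Quarry:7 / Ash:12 / Larch:15 / Knoll:18] → Pine (5)
Pine → [Ivy:11 / Quarry:12 / Ash:17 / Larch:20 / Knoll:23] → Ivy (11)
Ivy → [Quarry:13 / Ash:18 / Larch:21 / Knoll:24] → Quarry (13)
Quarry → [Ash:5 / Larch:8 / Knoll:11] → Ash (5)
Ash → [Larch:3 / Knoll:10] → Larch (3)
Larch → [Knoll:13] → Knoll (13)
Return Knoll→Hollow: 18.
Total = 5 + 11 + 13 + 5 + 3 + 13 + 18 = 68.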